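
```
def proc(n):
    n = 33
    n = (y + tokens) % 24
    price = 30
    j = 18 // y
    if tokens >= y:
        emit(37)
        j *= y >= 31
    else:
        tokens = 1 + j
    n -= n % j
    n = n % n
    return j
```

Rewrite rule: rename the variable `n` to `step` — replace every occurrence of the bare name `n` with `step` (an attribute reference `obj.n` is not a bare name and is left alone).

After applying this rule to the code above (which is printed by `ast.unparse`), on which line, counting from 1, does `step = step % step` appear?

Transformed code:
def proc(step):
    step = 33
    step = (y + tokens) % 24
    price = 30
    j = 18 // y
    if tokens >= y:
        emit(37)
        j *= y >= 31
    else:
        tokens = 1 + j
    step -= step % j
    step = step % step
    return j

12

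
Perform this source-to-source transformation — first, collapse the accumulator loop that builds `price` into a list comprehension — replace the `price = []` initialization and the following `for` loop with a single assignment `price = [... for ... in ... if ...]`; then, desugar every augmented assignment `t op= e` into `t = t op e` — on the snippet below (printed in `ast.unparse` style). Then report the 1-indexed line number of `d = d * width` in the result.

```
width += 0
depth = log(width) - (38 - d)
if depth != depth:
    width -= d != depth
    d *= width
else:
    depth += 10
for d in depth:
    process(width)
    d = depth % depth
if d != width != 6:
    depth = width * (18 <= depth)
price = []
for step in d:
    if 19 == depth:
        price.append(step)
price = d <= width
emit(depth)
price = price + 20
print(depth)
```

Transformed code:
width = width + 0
depth = log(width) - (38 - d)
if depth != depth:
    width = width - (d != depth)
    d = d * width
else:
    depth = depth + 10
for d in depth:
    process(width)
    d = depth % depth
if d != width != 6:
    depth = width * (18 <= depth)
price = [step for step in d if 19 == depth]
price = d <= width
emit(depth)
price = price + 20
print(depth)

5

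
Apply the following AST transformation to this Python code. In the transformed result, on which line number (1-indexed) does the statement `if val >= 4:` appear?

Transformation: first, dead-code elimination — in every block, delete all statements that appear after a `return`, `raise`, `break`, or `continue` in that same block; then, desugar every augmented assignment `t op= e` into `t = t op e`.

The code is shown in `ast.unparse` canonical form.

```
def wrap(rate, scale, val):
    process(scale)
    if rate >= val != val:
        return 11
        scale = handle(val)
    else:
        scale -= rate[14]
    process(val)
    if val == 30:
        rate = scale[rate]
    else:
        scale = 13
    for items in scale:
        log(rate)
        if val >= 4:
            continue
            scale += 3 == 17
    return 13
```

14

Transformed code:
def wrap(rate, scale, val):
    process(scale)
    if rate >= val != val:
        return 11
    else:
        scale = scale - rate[14]
    process(val)
    if val == 30:
        rate = scale[rate]
    else:
        scale = 13
    for items in scale:
        log(rate)
        if val >= 4:
            continue
    return 13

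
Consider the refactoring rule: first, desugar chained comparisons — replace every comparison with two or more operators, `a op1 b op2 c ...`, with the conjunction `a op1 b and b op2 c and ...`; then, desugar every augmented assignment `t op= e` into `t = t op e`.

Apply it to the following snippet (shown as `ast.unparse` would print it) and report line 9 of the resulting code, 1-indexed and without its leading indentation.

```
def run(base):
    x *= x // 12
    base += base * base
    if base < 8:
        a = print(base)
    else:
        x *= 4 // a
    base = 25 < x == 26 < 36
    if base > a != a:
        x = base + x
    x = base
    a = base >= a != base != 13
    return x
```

Transformed code:
def run(base):
    x = x * (x // 12)
    base = base + base * base
    if base < 8:
        a = print(base)
    else:
        x = x * (4 // a)
    base = 25 < x and x == 26 and (26 < 36)
    if base > a and a != a:
        x = base + x
    x = base
    a = base >= a and a != base and (base != 13)
    return x

if base > a and a != a:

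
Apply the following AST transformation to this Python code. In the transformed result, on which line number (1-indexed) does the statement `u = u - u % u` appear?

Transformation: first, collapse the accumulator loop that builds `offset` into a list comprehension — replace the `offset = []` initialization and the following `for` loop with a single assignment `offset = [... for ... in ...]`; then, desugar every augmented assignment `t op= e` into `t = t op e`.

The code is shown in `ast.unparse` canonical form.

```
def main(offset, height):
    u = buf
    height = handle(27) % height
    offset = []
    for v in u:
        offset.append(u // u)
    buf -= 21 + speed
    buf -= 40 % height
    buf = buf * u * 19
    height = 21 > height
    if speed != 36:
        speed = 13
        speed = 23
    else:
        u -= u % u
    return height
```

Transformed code:
def main(offset, height):
    u = buf
    height = handle(27) % height
    offset = [u // u for v in u]
    buf = buf - (21 + speed)
    buf = buf - 40 % height
    buf = buf * u * 19
    height = 21 > height
    if speed != 36:
        speed = 13
        speed = 23
    else:
        u = u - u % u
    return height

13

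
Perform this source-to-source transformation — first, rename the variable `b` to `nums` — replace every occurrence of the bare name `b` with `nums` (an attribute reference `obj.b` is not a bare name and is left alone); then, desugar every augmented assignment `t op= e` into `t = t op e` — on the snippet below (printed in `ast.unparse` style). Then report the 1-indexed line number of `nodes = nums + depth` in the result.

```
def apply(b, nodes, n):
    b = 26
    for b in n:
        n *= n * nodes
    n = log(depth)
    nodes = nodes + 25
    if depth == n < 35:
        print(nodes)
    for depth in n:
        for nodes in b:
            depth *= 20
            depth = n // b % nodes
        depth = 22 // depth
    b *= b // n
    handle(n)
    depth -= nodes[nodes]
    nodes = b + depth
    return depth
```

17

Transformed code:
def apply(nums, nodes, n):
    nums = 26
    for nums in n:
        n = n * (n * nodes)
    n = log(depth)
    nodes = nodes + 25
    if depth == n < 35:
        print(nodes)
    for depth in n:
        for nodes in nums:
            depth = depth * 20
            depth = n // nums % nodes
        depth = 22 // depth
    nums = nums * (nums // n)
    handle(n)
    depth = depth - nodes[nodes]
    nodes = nums + depth
    return depth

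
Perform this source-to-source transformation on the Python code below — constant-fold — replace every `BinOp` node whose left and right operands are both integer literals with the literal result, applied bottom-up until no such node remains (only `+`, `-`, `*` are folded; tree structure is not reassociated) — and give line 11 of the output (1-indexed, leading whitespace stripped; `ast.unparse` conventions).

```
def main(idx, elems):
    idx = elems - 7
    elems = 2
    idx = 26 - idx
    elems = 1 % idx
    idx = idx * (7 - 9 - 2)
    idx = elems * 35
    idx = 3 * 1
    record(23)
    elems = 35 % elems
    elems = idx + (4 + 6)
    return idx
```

elems = idx + 10

Transformed code:
def main(idx, elems):
    idx = elems - 7
    elems = 2
    idx = 26 - idx
    elems = 1 % idx
    idx = idx * -4
    idx = elems * 35
    idx = 3
    record(23)
    elems = 35 % elems
    elems = idx + 10
    return idx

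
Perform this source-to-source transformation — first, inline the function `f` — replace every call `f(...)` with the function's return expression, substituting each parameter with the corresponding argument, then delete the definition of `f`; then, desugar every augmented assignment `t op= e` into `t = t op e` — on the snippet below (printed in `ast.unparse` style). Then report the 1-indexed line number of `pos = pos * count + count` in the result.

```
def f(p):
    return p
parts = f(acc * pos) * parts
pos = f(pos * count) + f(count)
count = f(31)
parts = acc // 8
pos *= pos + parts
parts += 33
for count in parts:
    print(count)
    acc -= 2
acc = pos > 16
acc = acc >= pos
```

2

Transformed code:
parts = acc * pos * parts
pos = pos * count + count
count = 31
parts = acc // 8
pos = pos * (pos + parts)
parts = parts + 33
for count in parts:
    print(count)
    acc = acc - 2
acc = pos > 16
acc = acc >= pos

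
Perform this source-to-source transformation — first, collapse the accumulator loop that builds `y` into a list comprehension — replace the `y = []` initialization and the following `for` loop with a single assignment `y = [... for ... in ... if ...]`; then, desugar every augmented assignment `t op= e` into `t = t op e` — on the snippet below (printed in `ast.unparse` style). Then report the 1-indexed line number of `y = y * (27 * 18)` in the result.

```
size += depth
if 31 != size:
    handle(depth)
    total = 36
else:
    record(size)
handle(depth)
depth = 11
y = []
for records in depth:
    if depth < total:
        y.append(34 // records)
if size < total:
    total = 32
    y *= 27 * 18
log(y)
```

12

Transformed code:
size = size + depth
if 31 != size:
    handle(depth)
    total = 36
else:
    record(size)
handle(depth)
depth = 11
y = [34 // records for records in depth if depth < total]
if size < total:
    total = 32
    y = y * (27 * 18)
log(y)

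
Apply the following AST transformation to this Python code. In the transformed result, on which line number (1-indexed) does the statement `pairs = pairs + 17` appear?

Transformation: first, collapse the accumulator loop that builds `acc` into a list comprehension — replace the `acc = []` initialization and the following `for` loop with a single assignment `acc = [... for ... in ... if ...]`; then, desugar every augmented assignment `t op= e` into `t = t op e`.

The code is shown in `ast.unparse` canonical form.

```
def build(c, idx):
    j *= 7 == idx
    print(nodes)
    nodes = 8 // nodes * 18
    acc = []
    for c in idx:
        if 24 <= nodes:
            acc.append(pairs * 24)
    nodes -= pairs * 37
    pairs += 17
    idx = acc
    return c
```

Transformed code:
def build(c, idx):
    j = j * (7 == idx)
    print(nodes)
    nodes = 8 // nodes * 18
    acc = [pairs * 24 for c in idx if 24 <= nodes]
    nodes = nodes - pairs * 37
    pairs = pairs + 17
    idx = acc
    return c

7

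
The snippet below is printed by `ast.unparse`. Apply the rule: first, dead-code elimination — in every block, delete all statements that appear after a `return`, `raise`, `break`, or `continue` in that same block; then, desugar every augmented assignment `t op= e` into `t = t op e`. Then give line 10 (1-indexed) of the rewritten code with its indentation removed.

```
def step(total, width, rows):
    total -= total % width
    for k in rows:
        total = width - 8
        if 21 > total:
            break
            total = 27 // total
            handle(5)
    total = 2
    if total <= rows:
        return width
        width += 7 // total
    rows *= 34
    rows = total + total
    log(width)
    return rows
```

Transformed code:
def step(total, width, rows):
    total = total - total % width
    for k in rows:
        total = width - 8
        if 21 > total:
            break
    total = 2
    if total <= rows:
        return width
    rows = rows * 34
    rows = total + total
    log(width)
    return rows

rows = rows * 34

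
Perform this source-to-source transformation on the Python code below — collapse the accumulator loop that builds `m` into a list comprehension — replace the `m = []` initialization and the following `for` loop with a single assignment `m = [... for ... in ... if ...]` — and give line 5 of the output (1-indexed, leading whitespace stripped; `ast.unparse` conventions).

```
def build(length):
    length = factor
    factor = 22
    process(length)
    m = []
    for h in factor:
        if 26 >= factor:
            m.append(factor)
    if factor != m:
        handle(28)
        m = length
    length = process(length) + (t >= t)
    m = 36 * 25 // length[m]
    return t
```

Transformed code:
def build(length):
    length = factor
    factor = 22
    process(length)
    m = [factor for h in factor if 26 >= factor]
    if factor != m:
        handle(28)
        m = length
    length = process(length) + (t >= t)
    m = 36 * 25 // length[m]
    return t

m = [factor for h in factor if 26 >= factor]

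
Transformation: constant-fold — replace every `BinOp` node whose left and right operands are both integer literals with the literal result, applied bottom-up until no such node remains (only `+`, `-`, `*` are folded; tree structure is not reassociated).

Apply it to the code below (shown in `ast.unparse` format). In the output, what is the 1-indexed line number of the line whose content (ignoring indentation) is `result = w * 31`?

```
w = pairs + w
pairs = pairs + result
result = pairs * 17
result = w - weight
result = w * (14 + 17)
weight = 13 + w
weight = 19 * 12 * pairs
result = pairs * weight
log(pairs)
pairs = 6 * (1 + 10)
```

Transformed code:
w = pairs + w
pairs = pairs + result
result = pairs * 17
result = w - weight
result = w * 31
weight = 13 + w
weight = 228 * pairs
result = pairs * weight
log(pairs)
pairs = 66

5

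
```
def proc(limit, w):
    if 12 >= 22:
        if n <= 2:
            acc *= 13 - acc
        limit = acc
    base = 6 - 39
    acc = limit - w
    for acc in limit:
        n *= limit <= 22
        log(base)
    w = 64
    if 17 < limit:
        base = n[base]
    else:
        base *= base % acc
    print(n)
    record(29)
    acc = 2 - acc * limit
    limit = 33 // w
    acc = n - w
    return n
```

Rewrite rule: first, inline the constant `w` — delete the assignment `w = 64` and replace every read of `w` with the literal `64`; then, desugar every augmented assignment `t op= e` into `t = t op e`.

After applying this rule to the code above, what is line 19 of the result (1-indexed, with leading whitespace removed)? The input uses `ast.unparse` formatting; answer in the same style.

acc = n - 64

Transformed code:
def proc(limit, w):
    if 12 >= 22:
        if n <= 2:
            acc = acc * (13 - acc)
        limit = acc
    base = 6 - 39
    acc = limit - 64
    for acc in limit:
        n = n * (limit <= 22)
        log(base)
    if 17 < limit:
        base = n[base]
    else:
        base = base * (base % acc)
    print(n)
    record(29)
    acc = 2 - acc * limit
    limit = 33 // 64
    acc = n - 64
    return n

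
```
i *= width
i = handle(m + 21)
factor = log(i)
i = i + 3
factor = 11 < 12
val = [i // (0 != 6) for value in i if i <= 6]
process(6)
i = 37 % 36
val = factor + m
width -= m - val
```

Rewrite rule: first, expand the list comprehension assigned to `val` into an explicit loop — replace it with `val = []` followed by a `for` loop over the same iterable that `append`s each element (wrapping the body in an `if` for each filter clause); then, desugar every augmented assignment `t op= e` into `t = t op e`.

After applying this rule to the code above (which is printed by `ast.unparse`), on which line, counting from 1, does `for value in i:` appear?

7

Transformed code:
i = i * width
i = handle(m + 21)
factor = log(i)
i = i + 3
factor = 11 < 12
val = []
for value in i:
    if i <= 6:
        val.append(i // (0 != 6))
process(6)
i = 37 % 36
val = factor + m
width = width - (m - val)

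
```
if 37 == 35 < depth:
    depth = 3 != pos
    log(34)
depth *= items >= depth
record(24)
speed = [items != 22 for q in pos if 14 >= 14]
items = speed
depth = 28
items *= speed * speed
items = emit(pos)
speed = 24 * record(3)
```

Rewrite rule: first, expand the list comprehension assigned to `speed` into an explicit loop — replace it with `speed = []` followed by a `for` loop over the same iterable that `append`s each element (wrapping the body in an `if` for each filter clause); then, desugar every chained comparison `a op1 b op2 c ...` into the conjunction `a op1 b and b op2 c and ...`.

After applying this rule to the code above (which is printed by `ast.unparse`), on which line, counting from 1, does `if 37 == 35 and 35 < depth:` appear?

Transformed code:
if 37 == 35 and 35 < depth:
    depth = 3 != pos
    log(34)
depth *= items >= depth
record(24)
speed = []
for q in pos:
    if 14 >= 14:
        speed.append(items != 22)
items = speed
depth = 28
items *= speed * speed
items = emit(pos)
speed = 24 * record(3)

1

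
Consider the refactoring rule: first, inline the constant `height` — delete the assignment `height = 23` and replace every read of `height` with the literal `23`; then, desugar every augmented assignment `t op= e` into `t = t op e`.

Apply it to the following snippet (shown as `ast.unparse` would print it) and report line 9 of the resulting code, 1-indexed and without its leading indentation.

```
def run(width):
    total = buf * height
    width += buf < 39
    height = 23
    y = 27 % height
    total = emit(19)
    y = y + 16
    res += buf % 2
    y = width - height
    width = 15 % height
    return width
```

width = 15 % 23

Transformed code:
def run(width):
    total = buf * 23
    width = width + (buf < 39)
    y = 27 % 23
    total = emit(19)
    y = y + 16
    res = res + buf % 2
    y = width - 23
    width = 15 % 23
    return width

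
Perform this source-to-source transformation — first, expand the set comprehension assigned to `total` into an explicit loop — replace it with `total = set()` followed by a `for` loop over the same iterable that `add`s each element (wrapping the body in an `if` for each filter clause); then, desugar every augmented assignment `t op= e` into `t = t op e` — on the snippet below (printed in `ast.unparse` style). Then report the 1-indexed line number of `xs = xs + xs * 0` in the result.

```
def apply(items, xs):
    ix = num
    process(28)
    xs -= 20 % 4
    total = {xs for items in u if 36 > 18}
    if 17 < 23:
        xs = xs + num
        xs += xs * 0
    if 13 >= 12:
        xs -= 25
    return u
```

11

Transformed code:
def apply(items, xs):
    ix = num
    process(28)
    xs = xs - 20 % 4
    total = set()
    for items in u:
        if 36 > 18:
            total.add(xs)
    if 17 < 23:
        xs = xs + num
        xs = xs + xs * 0
    if 13 >= 12:
        xs = xs - 25
    return u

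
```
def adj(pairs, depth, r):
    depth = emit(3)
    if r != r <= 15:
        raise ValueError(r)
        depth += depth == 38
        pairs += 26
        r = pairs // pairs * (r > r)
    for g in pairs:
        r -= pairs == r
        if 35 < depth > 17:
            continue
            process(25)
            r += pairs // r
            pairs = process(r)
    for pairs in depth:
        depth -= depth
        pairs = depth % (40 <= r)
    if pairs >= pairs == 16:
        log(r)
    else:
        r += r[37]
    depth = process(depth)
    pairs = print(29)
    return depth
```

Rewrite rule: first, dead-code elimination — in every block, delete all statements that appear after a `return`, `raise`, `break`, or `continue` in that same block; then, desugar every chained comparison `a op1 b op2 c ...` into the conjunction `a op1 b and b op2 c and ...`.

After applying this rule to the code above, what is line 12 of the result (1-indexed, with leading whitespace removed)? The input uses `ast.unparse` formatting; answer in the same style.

if pairs >= pairs and pairs == 16:

Transformed code:
def adj(pairs, depth, r):
    depth = emit(3)
    if r != r and r <= 15:
        raise ValueError(r)
    for g in pairs:
        r -= pairs == r
        if 35 < depth and depth > 17:
            continue
    for pairs in depth:
        depth -= depth
        pairs = depth % (40 <= r)
    if pairs >= pairs and pairs == 16:
        log(r)
    else:
        r += r[37]
    depth = process(depth)
    pairs = print(29)
    return depth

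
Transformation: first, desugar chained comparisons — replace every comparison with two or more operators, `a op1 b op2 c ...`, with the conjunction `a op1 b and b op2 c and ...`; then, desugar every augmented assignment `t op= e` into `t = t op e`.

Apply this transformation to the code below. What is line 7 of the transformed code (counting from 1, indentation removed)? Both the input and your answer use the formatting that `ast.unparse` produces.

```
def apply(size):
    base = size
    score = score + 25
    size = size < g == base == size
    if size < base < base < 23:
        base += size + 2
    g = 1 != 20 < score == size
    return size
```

g = 1 != 20 and 20 < score and (score == size)

Transformed code:
def apply(size):
    base = size
    score = score + 25
    size = size < g and g == base and (base == size)
    if size < base and base < base and (base < 23):
        base = base + (size + 2)
    g = 1 != 20 and 20 < score and (score == size)
    return size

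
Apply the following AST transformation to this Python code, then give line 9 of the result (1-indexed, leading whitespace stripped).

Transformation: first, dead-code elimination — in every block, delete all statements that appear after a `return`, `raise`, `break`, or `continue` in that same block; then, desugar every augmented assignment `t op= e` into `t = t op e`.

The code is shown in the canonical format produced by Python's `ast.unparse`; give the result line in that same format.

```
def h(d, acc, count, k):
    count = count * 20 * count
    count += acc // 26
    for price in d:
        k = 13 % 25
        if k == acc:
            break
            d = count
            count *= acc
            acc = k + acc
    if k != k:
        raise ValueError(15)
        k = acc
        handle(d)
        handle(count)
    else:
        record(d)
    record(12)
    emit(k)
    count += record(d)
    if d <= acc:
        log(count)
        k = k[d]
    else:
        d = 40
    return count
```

Transformed code:
def h(d, acc, count, k):
    count = count * 20 * count
    count = count + acc // 26
    for price in d:
        k = 13 % 25
        if k == acc:
            break
    if k != k:
        raise ValueError(15)
    else:
        record(d)
    record(12)
    emit(k)
    count = count + record(d)
    if d <= acc:
        log(count)
        k = k[d]
    else:
        d = 40
    return count

raise ValueError(15)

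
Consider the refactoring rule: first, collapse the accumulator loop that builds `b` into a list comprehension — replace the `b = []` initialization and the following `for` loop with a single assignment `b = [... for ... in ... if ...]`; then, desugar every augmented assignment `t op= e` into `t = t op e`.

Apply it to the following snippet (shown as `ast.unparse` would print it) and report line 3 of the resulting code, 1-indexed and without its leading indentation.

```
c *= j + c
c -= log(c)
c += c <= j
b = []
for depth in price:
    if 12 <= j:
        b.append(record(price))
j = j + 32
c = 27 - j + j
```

Transformed code:
c = c * (j + c)
c = c - log(c)
c = c + (c <= j)
b = [record(price) for depth in price if 12 <= j]
j = j + 32
c = 27 - j + j

c = c + (c <= j)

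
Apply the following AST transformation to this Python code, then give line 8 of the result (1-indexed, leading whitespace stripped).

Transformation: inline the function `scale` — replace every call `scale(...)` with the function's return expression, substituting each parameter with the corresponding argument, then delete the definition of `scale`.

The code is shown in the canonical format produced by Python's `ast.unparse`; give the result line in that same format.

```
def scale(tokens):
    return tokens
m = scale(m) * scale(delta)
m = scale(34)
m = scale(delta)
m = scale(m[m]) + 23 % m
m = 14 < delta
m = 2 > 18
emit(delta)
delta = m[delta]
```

Transformed code:
m = m * delta
m = 34
m = delta
m = m[m] + 23 % m
m = 14 < delta
m = 2 > 18
emit(delta)
delta = m[delta]

delta = m[delta]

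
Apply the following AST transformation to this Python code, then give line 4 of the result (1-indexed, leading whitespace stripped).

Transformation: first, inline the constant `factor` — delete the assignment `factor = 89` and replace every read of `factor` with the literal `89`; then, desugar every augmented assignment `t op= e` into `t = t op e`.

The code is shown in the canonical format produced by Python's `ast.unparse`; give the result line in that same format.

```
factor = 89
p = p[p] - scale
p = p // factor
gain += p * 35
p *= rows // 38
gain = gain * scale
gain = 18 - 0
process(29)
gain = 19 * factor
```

Transformed code:
p = p[p] - scale
p = p // 89
gain = gain + p * 35
p = p * (rows // 38)
gain = gain * scale
gain = 18 - 0
process(29)
gain = 19 * 89

p = p * (rows // 38)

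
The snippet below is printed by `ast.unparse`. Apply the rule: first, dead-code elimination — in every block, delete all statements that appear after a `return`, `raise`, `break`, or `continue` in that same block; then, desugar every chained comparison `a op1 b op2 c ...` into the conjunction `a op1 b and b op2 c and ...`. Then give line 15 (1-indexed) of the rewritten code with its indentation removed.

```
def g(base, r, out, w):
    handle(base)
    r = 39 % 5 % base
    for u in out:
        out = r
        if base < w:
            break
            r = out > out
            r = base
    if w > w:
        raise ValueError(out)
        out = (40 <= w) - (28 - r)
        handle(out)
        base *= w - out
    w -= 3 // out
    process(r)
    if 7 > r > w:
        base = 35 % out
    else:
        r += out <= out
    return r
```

r += out <= out

Transformed code:
def g(base, r, out, w):
    handle(base)
    r = 39 % 5 % base
    for u in out:
        out = r
        if base < w:
            break
    if w > w:
        raise ValueError(out)
    w -= 3 // out
    process(r)
    if 7 > r and r > w:
        base = 35 % out
    else:
        r += out <= out
    return r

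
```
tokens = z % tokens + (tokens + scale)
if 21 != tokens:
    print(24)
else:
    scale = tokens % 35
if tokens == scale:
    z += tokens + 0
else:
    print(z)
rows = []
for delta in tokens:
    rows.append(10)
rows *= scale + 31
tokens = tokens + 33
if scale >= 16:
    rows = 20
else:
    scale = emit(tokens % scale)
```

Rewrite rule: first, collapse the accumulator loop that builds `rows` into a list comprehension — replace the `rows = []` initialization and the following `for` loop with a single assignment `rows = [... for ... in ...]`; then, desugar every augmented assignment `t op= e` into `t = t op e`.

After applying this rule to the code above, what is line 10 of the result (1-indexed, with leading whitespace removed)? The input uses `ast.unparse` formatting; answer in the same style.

Transformed code:
tokens = z % tokens + (tokens + scale)
if 21 != tokens:
    print(24)
else:
    scale = tokens % 35
if tokens == scale:
    z = z + (tokens + 0)
else:
    print(z)
rows = [10 for delta in tokens]
rows = rows * (scale + 31)
tokens = tokens + 33
if scale >= 16:
    rows = 20
else:
    scale = emit(tokens % scale)

rows = [10 for delta in tokens]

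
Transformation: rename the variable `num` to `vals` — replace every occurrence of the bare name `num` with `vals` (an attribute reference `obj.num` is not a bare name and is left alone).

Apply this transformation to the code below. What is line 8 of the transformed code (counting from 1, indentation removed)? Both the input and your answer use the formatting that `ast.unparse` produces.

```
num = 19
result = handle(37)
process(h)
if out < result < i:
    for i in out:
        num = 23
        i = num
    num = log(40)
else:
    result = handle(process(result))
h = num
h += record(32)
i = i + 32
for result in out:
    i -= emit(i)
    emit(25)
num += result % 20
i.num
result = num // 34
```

vals = log(40)

Transformed code:
vals = 19
result = handle(37)
process(h)
if out < result < i:
    for i in out:
        vals = 23
        i = vals
    vals = log(40)
else:
    result = handle(process(result))
h = vals
h += record(32)
i = i + 32
for result in out:
    i -= emit(i)
    emit(25)
vals += result % 20
i.num
result = vals // 34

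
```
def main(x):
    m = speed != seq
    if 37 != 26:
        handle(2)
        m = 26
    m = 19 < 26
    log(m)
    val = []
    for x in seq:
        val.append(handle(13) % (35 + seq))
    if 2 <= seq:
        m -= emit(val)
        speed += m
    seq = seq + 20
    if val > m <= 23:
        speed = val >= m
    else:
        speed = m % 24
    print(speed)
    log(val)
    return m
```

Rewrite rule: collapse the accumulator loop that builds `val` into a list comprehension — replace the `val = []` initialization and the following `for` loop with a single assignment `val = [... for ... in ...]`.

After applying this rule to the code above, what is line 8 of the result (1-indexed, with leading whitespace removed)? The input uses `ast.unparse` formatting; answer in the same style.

Transformed code:
def main(x):
    m = speed != seq
    if 37 != 26:
        handle(2)
        m = 26
    m = 19 < 26
    log(m)
    val = [handle(13) % (35 + seq) for x in seq]
    if 2 <= seq:
        m -= emit(val)
        speed += m
    seq = seq + 20
    if val > m <= 23:
        speed = val >= m
    else:
        speed = m % 24
    print(speed)
    log(val)
    return m

val = [handle(13) % (35 + seq) for x in seq]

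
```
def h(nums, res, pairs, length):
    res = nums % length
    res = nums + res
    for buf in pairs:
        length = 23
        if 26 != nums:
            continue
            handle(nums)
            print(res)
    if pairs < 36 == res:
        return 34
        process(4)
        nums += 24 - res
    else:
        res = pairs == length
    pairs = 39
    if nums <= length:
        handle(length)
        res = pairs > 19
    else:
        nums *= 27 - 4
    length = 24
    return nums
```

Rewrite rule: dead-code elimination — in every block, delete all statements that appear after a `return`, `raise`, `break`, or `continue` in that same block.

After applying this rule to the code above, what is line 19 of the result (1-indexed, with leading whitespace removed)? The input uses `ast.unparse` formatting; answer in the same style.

Transformed code:
def h(nums, res, pairs, length):
    res = nums % length
    res = nums + res
    for buf in pairs:
        length = 23
        if 26 != nums:
            continue
    if pairs < 36 == res:
        return 34
    else:
        res = pairs == length
    pairs = 39
    if nums <= length:
        handle(length)
        res = pairs > 19
    else:
        nums *= 27 - 4
    length = 24
    return nums

return nums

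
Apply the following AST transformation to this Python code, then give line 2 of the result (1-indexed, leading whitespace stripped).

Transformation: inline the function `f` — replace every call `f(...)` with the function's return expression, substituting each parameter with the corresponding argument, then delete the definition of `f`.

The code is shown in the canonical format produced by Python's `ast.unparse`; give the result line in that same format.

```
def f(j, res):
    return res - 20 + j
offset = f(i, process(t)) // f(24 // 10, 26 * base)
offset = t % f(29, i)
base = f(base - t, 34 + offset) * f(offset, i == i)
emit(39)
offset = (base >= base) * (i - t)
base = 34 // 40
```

offset = t % (i - 20 + 29)

Transformed code:
offset = (process(t) - 20 + i) // (26 * base - 20 + 24 // 10)
offset = t % (i - 20 + 29)
base = (34 + offset - 20 + (base - t)) * ((i == i) - 20 + offset)
emit(39)
offset = (base >= base) * (i - t)
base = 34 // 40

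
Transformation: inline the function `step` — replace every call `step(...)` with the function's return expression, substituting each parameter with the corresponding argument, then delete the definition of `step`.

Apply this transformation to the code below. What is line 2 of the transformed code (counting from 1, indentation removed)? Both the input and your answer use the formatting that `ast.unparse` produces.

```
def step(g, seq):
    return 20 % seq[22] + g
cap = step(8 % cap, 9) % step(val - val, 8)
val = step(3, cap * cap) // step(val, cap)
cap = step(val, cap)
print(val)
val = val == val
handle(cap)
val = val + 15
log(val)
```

val = (20 % (cap * cap)[22] + 3) // (20 % cap[22] + val)

Transformed code:
cap = (20 % 9[22] + 8 % cap) % (20 % 8[22] + (val - val))
val = (20 % (cap * cap)[22] + 3) // (20 % cap[22] + val)
cap = 20 % cap[22] + val
print(val)
val = val == val
handle(cap)
val = val + 15
log(val)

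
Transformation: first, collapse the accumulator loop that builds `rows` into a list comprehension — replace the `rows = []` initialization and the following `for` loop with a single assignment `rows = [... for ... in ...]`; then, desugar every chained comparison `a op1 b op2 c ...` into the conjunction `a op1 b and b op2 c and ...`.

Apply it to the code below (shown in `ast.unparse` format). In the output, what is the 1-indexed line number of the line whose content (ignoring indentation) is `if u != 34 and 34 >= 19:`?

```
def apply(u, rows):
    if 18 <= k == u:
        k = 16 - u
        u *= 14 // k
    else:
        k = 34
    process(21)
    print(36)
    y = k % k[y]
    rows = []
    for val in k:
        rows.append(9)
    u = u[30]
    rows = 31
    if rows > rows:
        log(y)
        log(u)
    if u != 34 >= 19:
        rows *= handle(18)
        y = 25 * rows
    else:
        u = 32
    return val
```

16

Transformed code:
def apply(u, rows):
    if 18 <= k and k == u:
        k = 16 - u
        u *= 14 // k
    else:
        k = 34
    process(21)
    print(36)
    y = k % k[y]
    rows = [9 for val in k]
    u = u[30]
    rows = 31
    if rows > rows:
        log(y)
        log(u)
    if u != 34 and 34 >= 19:
        rows *= handle(18)
        y = 25 * rows
    else:
        u = 32
    return val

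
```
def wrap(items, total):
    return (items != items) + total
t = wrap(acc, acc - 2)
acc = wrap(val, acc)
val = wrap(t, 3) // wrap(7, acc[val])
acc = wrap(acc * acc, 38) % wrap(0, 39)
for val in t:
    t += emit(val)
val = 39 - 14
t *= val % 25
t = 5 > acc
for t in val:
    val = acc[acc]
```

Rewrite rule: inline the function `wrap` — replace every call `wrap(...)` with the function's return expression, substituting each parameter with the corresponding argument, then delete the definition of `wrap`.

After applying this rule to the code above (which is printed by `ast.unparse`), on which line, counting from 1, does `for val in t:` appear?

Transformed code:
t = (acc != acc) + (acc - 2)
acc = (val != val) + acc
val = ((t != t) + 3) // ((7 != 7) + acc[val])
acc = ((acc * acc != acc * acc) + 38) % ((0 != 0) + 39)
for val in t:
    t += emit(val)
val = 39 - 14
t *= val % 25
t = 5 > acc
for t in val:
    val = acc[acc]

5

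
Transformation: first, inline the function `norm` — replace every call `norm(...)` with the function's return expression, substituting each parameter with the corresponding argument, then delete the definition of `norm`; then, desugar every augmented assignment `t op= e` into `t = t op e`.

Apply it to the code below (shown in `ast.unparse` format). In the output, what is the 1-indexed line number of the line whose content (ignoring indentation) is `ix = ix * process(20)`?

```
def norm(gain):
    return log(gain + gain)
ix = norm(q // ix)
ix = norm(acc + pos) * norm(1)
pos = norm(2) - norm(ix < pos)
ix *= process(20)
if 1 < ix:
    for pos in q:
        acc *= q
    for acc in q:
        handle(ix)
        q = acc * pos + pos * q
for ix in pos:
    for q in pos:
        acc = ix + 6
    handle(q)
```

4

Transformed code:
ix = log(q // ix + q // ix)
ix = log(acc + pos + (acc + pos)) * log(1 + 1)
pos = log(2 + 2) - log((ix < pos) + (ix < pos))
ix = ix * process(20)
if 1 < ix:
    for pos in q:
        acc = acc * q
    for acc in q:
        handle(ix)
        q = acc * pos + pos * q
for ix in pos:
    for q in pos:
        acc = ix + 6
    handle(q)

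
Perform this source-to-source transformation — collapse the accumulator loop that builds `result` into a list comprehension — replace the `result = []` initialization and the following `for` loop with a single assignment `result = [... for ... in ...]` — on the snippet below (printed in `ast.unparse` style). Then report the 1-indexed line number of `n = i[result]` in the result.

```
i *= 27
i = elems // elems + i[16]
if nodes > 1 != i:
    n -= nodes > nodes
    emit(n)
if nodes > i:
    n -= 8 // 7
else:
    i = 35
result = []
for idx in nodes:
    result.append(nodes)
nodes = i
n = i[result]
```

12

Transformed code:
i *= 27
i = elems // elems + i[16]
if nodes > 1 != i:
    n -= nodes > nodes
    emit(n)
if nodes > i:
    n -= 8 // 7
else:
    i = 35
result = [nodes for idx in nodes]
nodes = i
n = i[result]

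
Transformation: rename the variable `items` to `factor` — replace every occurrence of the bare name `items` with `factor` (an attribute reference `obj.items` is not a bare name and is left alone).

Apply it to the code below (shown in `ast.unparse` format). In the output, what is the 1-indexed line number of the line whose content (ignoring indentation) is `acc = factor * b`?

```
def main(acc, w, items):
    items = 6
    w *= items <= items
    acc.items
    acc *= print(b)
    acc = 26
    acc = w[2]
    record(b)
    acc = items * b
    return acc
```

9

Transformed code:
def main(acc, w, factor):
    factor = 6
    w *= factor <= factor
    acc.items
    acc *= print(b)
    acc = 26
    acc = w[2]
    record(b)
    acc = factor * b
    return acc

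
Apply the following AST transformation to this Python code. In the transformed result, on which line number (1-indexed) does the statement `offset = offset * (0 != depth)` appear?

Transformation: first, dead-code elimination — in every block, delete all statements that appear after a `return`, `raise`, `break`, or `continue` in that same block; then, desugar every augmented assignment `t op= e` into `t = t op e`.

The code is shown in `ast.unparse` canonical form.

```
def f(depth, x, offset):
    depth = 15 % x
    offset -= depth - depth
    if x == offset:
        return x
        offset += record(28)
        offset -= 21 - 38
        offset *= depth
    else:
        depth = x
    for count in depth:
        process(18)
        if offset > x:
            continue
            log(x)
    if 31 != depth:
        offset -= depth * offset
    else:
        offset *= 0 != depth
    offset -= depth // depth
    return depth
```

15

Transformed code:
def f(depth, x, offset):
    depth = 15 % x
    offset = offset - (depth - depth)
    if x == offset:
        return x
    else:
        depth = x
    for count in depth:
        process(18)
        if offset > x:
            continue
    if 31 != depth:
        offset = offset - depth * offset
    else:
        offset = offset * (0 != depth)
    offset = offset - depth // depth
    return depth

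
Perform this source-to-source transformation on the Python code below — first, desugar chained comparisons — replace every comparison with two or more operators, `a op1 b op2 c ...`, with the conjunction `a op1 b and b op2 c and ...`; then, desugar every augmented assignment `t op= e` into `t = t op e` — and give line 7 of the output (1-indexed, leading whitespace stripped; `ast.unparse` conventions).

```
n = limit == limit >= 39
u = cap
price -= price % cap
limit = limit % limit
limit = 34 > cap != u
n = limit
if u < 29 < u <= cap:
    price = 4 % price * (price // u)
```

Transformed code:
n = limit == limit and limit >= 39
u = cap
price = price - price % cap
limit = limit % limit
limit = 34 > cap and cap != u
n = limit
if u < 29 and 29 < u and (u <= cap):
    price = 4 % price * (price // u)

if u < 29 and 29 < u and (u <= cap):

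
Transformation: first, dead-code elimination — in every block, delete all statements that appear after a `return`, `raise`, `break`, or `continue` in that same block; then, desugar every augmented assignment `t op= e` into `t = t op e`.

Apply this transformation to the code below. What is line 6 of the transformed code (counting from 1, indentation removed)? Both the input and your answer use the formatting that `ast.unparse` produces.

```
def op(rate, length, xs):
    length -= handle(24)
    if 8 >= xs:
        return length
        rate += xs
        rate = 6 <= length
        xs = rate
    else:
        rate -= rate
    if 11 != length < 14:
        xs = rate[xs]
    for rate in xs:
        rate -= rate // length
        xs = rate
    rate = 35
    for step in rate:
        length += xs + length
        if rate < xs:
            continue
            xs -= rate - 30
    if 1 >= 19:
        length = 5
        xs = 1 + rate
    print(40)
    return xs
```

Transformed code:
def op(rate, length, xs):
    length = length - handle(24)
    if 8 >= xs:
        return length
    else:
        rate = rate - rate
    if 11 != length < 14:
        xs = rate[xs]
    for rate in xs:
        rate = rate - rate // length
        xs = rate
    rate = 35
    for step in rate:
        length = length + (xs + length)
        if rate < xs:
            continue
    if 1 >= 19:
        length = 5
        xs = 1 + rate
    print(40)
    return xs

rate = rate - rate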